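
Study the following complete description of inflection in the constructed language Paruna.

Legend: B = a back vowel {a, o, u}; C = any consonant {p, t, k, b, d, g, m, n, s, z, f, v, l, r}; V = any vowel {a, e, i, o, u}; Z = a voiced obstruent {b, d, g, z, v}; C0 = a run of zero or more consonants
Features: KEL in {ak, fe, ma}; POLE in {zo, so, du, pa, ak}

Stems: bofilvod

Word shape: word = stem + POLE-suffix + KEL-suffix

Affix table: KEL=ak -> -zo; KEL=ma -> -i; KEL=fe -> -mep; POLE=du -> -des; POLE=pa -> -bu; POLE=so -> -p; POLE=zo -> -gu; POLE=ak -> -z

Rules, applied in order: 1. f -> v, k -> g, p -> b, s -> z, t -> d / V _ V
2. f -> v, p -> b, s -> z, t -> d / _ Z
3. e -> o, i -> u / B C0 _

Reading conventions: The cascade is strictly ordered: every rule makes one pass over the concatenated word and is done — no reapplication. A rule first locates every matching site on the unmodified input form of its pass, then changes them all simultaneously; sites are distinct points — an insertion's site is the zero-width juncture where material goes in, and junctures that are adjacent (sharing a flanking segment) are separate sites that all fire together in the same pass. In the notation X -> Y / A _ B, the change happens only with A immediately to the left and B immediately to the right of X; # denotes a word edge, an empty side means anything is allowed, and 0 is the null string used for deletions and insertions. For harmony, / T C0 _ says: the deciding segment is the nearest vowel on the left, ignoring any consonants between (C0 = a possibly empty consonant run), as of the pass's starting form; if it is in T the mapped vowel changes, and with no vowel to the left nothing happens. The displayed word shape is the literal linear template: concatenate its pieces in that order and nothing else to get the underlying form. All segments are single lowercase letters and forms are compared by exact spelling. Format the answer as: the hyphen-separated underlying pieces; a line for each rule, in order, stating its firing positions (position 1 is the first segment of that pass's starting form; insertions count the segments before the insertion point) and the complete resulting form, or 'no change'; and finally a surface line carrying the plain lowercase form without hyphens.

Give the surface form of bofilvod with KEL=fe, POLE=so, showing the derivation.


underlying: bofilvod-p-mep
1. f -> v, k -> g, p -> b, s -> z, t -> d / V _ V: fires at position(s) 3: bovilvodpmep
2. f -> v, p -> b, s -> z, t -> d / _ Z: no change
3. e -> o, i -> u / B C0 _: fires at position(s) 4, 11: bovulvodpmop
surface: bovulvodpmop


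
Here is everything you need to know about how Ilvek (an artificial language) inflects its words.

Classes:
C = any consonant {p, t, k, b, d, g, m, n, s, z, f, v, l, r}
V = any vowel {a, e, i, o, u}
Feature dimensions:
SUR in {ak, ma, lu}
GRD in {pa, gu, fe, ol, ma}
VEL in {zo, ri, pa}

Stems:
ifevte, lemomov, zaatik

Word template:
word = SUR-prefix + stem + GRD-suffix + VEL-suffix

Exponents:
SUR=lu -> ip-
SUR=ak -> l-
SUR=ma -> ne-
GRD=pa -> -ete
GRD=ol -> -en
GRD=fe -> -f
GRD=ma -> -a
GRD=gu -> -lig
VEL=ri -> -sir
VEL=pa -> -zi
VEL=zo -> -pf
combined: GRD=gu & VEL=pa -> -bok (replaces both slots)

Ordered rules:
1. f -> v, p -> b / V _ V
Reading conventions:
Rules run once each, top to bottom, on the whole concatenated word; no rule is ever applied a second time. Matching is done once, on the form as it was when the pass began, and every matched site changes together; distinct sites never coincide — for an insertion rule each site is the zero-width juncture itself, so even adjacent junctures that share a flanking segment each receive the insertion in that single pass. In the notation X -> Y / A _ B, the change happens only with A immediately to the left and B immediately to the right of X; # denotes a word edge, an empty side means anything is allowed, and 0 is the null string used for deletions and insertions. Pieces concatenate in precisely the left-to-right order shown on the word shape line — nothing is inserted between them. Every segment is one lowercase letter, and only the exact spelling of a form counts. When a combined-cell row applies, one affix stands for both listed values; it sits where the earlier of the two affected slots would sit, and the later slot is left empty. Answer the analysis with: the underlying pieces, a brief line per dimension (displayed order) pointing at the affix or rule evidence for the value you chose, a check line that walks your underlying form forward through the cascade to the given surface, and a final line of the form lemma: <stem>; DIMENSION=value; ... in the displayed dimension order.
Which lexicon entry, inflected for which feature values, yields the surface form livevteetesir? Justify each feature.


underlying: l-ifevte-ete-sir
SUR=ak - signalled by the affix l-
GRD=pa - signalled by the affix -ete
VEL=ri - signalled by the affix -sir
check: lifevteetesir -> livevteetesir
lemma: ifevte; SUR=ak; GRD=pa; VEL=ri


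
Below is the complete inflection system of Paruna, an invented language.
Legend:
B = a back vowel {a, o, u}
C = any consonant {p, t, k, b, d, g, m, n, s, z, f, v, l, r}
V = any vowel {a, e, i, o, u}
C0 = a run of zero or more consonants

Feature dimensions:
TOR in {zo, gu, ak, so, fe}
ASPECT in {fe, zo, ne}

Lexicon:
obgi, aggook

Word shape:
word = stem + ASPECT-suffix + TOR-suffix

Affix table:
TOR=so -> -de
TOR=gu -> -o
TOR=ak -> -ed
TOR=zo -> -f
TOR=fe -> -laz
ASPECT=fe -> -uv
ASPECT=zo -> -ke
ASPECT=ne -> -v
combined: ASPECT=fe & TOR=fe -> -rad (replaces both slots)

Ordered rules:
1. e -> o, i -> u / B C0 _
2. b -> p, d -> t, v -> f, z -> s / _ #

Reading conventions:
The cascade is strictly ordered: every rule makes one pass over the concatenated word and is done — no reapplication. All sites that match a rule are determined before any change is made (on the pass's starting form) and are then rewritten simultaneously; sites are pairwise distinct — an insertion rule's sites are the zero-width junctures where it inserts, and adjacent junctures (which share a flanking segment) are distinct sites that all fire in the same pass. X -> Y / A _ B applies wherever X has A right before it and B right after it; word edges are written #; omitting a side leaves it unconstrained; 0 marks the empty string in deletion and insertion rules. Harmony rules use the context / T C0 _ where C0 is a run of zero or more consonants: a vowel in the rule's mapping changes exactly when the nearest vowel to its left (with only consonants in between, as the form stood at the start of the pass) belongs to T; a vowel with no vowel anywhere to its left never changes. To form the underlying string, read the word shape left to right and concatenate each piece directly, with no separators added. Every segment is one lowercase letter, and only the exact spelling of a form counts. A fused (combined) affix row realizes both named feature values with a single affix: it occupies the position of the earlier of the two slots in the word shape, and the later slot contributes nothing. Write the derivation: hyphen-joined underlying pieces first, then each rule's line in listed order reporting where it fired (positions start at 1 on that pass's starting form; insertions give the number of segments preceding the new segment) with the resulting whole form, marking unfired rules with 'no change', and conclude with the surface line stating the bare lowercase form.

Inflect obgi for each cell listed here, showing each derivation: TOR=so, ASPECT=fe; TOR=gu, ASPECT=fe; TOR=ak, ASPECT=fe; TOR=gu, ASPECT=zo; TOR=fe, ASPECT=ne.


cell TOR=so, ASPECT=fe:
underlying: obgi-uv-de
1. e -> o, i -> u / B C0 _: fires at position(s) 4, 8: obguuvdo
2. b -> p, d -> t, v -> f, z -> s / _ #: no change
surface: obguuvdo

cell TOR=gu, ASPECT=fe:
underlying: obgi-uv-o
1. e -> o, i -> u / B C0 _: fires at position(s) 4: obguuvo
2. b -> p, d -> t, v -> f, z -> s / _ #: no change
surface: obguuvo

cell TOR=ak, ASPECT=fe:
underlying: obgi-uv-ed
1. e -> o, i -> u / B C0 _: fires at position(s) 4, 7: obguuvod
2. b -> p, d -> t, v -> f, z -> s / _ #: fires at position(s) 8: obguuvot
surface: obguuvot

cell TOR=gu, ASPECT=zo:
underlying: obgi-ke-o
1. e -> o, i -> u / B C0 _: fires at position(s) 4: obgukeo
2. b -> p, d -> t, v -> f, z -> s / _ #: no change
surface: obgukeo

cell TOR=fe, ASPECT=ne:
underlying: obgi-v-laz
1. e -> o, i -> u / B C0 _: fires at position(s) 4: obguvlaz
2. b -> p, d -> t, v -> f, z -> s / _ #: fires at position(s) 8: obguvlas
surface: obguvlas


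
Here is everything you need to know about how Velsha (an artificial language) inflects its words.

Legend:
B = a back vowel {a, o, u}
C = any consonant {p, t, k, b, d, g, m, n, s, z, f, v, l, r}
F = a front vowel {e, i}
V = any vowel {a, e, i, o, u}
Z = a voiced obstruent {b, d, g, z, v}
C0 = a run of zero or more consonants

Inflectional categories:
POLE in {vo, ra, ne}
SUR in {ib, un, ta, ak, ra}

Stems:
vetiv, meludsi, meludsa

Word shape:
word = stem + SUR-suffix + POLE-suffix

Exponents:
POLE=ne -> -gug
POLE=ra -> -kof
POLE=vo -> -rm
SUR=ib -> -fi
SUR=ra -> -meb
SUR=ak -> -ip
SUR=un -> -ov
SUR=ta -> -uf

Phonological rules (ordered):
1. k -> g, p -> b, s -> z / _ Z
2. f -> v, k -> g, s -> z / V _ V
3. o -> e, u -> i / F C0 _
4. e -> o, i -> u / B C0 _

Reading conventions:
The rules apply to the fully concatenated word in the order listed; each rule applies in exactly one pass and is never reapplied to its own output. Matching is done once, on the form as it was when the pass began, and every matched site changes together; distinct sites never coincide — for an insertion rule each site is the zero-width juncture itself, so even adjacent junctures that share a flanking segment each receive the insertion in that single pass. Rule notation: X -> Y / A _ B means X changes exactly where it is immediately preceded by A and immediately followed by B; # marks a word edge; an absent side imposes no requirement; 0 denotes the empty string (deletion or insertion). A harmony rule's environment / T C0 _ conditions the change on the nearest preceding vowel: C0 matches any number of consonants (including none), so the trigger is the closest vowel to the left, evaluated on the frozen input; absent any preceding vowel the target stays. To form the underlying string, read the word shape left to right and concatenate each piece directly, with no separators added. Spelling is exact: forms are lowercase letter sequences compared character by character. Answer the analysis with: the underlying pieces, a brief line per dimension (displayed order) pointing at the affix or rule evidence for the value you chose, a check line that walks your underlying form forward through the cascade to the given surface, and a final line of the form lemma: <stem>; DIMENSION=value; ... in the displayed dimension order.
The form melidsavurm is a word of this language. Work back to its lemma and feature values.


underlying: meludsa-fi-rm
POLE=vo - signalled by the affix -rm
SUR=ib - signalled by the affix -fi
check: meludsafirm -> meludsafirm -> meludsavirm -> melidsavirm -> melidsavurm
lemma: meludsa; POLE=vo; SUR=ib


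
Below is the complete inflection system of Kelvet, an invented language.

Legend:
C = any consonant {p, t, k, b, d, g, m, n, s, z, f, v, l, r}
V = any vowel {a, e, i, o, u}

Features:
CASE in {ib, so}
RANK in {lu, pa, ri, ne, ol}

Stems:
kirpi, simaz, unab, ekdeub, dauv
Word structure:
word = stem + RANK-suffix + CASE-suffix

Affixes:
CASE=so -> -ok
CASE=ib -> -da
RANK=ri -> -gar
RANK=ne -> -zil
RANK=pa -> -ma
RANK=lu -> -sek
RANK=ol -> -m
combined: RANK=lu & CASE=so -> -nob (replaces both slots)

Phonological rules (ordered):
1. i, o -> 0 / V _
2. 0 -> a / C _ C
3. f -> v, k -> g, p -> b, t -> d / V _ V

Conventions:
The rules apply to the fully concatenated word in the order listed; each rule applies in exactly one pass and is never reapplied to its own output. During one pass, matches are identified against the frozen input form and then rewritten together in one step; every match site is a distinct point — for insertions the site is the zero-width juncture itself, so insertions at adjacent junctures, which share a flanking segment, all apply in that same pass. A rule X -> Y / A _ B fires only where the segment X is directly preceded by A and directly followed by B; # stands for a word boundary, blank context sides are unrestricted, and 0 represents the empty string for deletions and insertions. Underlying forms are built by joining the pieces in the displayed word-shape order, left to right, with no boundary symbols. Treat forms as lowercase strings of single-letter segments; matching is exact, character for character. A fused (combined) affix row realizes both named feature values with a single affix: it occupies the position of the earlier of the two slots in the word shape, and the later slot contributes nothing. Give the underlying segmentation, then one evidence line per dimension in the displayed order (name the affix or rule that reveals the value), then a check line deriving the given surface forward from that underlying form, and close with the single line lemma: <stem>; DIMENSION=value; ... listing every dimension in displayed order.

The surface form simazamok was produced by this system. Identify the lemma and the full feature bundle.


underlying: simaz-m-ok
CASE=so - signalled by the affix -ok
RANK=ol - signalled by the affix -m
check: simazmok -> simazmok -> simazamok -> simazamok
lemma: simaz; CASE=so; RANK=ol


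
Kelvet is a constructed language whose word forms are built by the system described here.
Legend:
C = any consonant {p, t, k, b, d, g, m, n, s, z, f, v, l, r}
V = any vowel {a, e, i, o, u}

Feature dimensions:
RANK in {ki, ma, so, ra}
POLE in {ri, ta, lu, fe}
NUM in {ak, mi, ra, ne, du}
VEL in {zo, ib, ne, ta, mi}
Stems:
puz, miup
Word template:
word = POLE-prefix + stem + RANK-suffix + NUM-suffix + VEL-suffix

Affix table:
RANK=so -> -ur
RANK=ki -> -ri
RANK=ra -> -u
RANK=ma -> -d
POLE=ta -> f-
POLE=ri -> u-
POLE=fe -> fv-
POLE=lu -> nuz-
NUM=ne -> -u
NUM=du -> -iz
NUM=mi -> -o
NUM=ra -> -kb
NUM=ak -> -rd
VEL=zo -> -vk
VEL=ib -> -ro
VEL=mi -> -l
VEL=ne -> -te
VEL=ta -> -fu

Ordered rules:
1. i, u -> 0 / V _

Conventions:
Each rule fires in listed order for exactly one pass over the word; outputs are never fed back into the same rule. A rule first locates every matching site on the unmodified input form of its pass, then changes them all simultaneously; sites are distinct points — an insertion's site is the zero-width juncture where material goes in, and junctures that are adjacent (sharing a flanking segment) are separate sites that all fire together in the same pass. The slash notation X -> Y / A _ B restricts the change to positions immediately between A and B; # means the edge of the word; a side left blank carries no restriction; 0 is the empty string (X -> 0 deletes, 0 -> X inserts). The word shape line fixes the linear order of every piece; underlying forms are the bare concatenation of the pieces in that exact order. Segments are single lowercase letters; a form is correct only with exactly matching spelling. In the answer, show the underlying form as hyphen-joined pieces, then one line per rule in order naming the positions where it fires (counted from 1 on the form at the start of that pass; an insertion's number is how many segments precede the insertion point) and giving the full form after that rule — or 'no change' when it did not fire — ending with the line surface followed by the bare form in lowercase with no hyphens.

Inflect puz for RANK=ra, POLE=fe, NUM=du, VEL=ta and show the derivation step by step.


underlying: fv-puz-u-iz-fu
1. i, u -> 0 / V _: fires at position(s) 7: fvpuzuzfu
surface: fvpuzuzfu


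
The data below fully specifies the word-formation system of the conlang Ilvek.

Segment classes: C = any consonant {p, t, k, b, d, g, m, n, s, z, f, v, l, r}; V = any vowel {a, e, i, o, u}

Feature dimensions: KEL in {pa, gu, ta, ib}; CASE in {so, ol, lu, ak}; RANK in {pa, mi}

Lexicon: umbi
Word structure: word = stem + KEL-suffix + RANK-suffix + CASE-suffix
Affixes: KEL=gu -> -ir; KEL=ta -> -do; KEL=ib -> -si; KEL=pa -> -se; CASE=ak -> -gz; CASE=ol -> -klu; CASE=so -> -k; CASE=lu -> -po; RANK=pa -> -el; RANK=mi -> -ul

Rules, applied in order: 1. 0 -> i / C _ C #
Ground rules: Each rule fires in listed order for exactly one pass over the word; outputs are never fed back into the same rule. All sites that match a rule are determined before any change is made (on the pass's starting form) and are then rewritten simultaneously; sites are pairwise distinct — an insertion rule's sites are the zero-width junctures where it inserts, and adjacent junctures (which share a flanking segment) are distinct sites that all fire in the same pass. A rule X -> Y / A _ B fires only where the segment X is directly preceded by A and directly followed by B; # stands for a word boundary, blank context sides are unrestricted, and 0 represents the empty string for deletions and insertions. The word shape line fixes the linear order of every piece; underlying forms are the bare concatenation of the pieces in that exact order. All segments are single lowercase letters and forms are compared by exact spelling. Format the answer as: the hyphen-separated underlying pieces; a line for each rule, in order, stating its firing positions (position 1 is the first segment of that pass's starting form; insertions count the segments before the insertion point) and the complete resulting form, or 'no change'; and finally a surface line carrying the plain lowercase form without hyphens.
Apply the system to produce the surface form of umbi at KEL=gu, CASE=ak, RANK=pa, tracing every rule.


underlying: umbi-ir-el-gz
1. 0 -> i / C _ C #: inserts after position(s) 9: umbiirelgiz
surface: umbiirelgiz


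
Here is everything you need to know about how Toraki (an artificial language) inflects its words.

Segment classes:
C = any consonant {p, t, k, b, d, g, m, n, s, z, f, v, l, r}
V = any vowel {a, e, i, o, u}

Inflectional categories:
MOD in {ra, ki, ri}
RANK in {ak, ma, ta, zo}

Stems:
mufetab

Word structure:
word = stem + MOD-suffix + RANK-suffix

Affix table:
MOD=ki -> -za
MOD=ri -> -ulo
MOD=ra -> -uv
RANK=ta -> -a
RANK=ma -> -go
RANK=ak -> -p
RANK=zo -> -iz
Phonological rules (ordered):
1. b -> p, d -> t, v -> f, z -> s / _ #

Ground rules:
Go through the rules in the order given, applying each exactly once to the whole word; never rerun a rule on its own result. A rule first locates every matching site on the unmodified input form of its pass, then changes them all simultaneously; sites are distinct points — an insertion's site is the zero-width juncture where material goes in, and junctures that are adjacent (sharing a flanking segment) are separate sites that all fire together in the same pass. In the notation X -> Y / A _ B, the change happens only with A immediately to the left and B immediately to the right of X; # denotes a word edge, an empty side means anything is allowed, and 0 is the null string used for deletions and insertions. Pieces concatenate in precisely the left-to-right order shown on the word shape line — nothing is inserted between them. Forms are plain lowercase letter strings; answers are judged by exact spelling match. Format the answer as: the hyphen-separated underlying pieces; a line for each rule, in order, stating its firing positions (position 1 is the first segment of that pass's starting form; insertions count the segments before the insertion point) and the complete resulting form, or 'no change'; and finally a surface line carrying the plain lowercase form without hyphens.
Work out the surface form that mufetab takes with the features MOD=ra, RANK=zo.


underlying: mufetab-uv-iz
1. b -> p, d -> t, v -> f, z -> s / _ #: fires at position(s) 11: mufetabuvis
surface: mufetabuvis


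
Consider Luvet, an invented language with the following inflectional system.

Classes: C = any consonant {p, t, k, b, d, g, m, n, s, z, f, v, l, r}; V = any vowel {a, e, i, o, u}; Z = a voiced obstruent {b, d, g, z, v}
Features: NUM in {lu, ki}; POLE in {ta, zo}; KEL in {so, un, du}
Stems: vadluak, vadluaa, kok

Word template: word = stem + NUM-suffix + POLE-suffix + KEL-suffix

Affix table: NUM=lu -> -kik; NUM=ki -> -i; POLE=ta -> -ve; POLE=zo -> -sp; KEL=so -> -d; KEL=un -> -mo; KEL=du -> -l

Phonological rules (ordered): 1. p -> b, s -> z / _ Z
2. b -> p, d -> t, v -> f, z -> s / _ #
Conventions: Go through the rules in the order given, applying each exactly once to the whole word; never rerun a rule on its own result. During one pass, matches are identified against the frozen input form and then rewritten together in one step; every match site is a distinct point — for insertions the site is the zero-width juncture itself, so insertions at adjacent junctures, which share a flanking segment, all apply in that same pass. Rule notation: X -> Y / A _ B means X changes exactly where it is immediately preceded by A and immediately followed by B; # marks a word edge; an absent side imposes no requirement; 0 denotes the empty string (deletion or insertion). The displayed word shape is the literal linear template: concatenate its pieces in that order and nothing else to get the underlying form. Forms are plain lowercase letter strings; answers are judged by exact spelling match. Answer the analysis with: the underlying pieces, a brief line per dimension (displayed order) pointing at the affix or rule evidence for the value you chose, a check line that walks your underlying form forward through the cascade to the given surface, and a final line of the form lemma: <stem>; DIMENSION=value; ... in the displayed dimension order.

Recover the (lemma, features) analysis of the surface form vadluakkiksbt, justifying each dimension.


underlying: vadluak-kik-sp-d
NUM=lu - signalled by the affix -kik
POLE=zo - signalled by the affix -sp
KEL=so - signalled by the affix -d
check: vadluakkikspd -> vadluakkiksbd -> vadluakkiksbt
lemma: vadluak; NUM=lu; POLE=zo; KEL=so


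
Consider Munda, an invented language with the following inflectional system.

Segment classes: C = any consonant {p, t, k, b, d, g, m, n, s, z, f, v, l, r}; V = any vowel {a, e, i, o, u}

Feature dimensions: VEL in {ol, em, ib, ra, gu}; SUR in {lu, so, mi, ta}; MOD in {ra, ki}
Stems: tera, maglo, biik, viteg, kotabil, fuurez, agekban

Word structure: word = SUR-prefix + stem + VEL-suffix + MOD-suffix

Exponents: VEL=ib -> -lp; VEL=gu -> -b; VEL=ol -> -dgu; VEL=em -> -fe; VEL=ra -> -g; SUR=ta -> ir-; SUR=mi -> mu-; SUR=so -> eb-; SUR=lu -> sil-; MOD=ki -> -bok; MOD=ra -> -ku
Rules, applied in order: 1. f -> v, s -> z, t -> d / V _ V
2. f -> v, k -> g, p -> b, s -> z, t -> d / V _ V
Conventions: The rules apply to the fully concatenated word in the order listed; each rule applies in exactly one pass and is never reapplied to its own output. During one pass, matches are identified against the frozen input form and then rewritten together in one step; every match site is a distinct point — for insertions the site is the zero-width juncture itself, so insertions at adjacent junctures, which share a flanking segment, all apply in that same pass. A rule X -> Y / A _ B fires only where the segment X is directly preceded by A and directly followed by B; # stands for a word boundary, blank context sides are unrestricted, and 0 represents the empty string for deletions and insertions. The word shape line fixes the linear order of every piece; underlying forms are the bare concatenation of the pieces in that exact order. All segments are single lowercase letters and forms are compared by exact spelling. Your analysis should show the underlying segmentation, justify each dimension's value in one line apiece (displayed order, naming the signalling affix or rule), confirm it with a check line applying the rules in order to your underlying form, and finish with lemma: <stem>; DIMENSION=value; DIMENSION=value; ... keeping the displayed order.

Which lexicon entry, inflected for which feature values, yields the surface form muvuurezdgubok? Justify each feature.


underlying: mu-fuurez-dgu-bok
VEL=ol - signalled by the affix -dgu
SUR=mi - signalled by the affix mu-
MOD=ki - signalled by the affix -bok
check: mufuurezdgubok -> muvuurezdgubok -> muvuurezdgubok
lemma: fuurez; VEL=ol; SUR=mi; MOD=ki


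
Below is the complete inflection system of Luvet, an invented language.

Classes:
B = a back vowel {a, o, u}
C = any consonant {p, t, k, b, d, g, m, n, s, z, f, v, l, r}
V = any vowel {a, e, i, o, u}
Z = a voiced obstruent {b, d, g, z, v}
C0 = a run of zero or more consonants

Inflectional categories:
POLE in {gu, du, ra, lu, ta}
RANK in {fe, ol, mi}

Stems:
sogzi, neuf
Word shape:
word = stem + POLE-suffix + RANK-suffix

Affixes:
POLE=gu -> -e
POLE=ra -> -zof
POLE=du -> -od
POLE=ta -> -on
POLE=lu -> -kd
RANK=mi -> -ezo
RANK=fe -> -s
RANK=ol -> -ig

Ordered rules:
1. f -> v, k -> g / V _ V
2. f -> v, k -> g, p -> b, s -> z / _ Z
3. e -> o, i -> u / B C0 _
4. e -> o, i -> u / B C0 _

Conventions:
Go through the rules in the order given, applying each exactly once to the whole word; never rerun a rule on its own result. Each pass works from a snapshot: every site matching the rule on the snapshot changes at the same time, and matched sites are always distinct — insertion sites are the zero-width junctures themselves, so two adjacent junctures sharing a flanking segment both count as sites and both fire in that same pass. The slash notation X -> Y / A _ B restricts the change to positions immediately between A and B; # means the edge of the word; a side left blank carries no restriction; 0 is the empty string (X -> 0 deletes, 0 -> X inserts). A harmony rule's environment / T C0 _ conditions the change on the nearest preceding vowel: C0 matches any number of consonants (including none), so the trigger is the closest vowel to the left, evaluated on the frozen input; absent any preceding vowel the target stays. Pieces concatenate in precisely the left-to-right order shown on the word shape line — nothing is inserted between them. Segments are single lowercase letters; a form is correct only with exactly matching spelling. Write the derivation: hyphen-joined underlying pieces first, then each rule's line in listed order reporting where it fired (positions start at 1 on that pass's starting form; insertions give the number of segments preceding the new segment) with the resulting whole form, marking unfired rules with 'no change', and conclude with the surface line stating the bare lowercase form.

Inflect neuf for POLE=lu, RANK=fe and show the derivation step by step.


underlying: neuf-kd-s
1. f -> v, k -> g / V _ V: no change
2. f -> v, k -> g, p -> b, s -> z / _ Z: fires at position(s) 5: neufgds
3. e -> o, i -> u / B C0 _: no change
4. e -> o, i -> u / B C0 _: no change
surface: neufgds


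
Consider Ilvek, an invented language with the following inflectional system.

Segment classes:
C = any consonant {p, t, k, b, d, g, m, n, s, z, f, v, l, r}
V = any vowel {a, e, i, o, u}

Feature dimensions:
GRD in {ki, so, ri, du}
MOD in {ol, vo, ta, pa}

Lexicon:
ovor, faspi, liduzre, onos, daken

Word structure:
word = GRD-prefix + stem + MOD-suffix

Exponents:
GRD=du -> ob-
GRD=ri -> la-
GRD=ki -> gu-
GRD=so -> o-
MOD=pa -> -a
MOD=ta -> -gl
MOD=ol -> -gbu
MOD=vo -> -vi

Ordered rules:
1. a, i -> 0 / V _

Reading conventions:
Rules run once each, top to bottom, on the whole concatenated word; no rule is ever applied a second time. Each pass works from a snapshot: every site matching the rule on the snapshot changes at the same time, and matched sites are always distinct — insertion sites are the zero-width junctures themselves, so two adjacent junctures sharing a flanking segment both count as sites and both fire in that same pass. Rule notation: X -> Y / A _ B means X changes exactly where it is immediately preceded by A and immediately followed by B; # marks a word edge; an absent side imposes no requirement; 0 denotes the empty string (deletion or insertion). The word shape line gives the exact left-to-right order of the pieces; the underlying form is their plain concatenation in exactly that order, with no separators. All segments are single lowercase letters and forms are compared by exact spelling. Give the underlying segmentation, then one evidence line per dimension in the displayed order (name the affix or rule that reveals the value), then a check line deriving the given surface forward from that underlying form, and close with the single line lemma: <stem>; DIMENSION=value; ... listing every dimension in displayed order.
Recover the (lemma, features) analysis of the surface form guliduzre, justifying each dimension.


underlying: gu-liduzre-a
GRD=ki - signalled by the affix gu-
MOD=pa - signalled by the affix -a
check: guliduzrea -> guliduzre
lemma: liduzre; GRD=ki; MOD=pa


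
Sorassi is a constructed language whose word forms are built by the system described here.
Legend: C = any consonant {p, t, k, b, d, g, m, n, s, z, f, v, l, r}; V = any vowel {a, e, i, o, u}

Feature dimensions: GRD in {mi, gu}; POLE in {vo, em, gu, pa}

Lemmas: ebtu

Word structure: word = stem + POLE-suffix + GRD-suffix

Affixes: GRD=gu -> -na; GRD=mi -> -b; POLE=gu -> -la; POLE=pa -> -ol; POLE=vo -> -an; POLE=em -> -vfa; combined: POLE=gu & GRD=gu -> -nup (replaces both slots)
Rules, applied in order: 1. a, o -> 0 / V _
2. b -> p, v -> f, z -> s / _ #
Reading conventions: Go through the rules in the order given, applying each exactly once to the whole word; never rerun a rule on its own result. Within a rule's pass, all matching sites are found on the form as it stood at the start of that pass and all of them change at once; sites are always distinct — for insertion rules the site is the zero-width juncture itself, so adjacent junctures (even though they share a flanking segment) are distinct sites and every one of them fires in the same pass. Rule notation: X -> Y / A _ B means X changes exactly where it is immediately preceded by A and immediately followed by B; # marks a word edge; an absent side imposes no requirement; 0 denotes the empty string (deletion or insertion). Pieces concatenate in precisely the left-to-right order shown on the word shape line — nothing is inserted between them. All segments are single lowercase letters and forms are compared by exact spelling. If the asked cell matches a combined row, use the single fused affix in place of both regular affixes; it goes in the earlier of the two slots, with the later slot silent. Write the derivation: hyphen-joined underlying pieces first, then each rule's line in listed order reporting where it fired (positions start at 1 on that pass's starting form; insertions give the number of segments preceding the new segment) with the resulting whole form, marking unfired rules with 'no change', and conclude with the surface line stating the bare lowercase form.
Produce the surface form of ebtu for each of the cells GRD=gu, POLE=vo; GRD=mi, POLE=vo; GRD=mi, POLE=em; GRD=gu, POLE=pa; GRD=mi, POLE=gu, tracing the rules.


cell GRD=gu, POLE=vo:
underlying: ebtu-an-na
1. a, o -> 0 / V _: fires at position(s) 5: ebtunna
2. b -> p, v -> f, z -> s / _ #: no change
surface: ebtunna

cell GRD=mi, POLE=vo:
underlying: ebtu-an-b
1. a, o -> 0 / V _: fires at position(s) 5: ebtunb
2. b -> p, v -> f, z -> s / _ #: fires at position(s) 6: ebtunp
surface: ebtunp

cell GRD=mi, POLE=em:
underlying: ebtu-vfa-b
1. a, o -> 0 / V _: no change
2. b -> p, v -> f, z -> s / _ #: fires at position(s) 8: ebtuvfap
surface: ebtuvfap

cell GRD=gu, POLE=pa:
underlying: ebtu-ol-na
1. a, o -> 0 / V _: fires at position(s) 5: ebtulna
2. b -> p, v -> f, z -> s / _ #: no change
surface: ebtulna

cell GRD=mi, POLE=gu:
underlying: ebtu-la-b
1. a, o -> 0 / V _: no change
2. b -> p, v -> f, z -> s / _ #: fires at position(s) 7: ebtulap
surface: ebtulap


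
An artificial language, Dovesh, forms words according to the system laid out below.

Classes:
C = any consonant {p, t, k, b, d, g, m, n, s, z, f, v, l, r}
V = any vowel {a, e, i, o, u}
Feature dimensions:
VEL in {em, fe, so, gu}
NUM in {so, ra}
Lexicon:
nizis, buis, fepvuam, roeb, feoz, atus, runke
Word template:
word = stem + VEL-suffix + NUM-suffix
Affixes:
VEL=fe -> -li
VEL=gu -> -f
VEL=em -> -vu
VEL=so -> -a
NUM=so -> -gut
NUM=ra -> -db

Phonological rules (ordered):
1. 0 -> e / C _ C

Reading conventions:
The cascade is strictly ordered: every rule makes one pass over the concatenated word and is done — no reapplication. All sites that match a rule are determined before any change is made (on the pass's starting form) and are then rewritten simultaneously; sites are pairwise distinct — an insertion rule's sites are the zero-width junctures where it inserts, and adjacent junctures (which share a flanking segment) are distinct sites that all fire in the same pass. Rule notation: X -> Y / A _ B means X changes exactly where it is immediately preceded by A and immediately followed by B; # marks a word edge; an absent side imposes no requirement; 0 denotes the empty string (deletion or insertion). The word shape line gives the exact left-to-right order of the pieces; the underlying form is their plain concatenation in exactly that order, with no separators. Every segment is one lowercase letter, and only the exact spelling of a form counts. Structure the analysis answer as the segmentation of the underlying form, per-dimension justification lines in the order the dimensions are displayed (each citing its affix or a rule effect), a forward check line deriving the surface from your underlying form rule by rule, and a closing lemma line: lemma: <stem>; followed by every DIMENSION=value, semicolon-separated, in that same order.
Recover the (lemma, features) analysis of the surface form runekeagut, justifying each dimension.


underlying: runke-a-gut
VEL=so - signalled by the affix -a
NUM=so - signalled by the affix -gut
check: runkeagut -> runekeagut
lemma: runke; VEL=so; NUM=so


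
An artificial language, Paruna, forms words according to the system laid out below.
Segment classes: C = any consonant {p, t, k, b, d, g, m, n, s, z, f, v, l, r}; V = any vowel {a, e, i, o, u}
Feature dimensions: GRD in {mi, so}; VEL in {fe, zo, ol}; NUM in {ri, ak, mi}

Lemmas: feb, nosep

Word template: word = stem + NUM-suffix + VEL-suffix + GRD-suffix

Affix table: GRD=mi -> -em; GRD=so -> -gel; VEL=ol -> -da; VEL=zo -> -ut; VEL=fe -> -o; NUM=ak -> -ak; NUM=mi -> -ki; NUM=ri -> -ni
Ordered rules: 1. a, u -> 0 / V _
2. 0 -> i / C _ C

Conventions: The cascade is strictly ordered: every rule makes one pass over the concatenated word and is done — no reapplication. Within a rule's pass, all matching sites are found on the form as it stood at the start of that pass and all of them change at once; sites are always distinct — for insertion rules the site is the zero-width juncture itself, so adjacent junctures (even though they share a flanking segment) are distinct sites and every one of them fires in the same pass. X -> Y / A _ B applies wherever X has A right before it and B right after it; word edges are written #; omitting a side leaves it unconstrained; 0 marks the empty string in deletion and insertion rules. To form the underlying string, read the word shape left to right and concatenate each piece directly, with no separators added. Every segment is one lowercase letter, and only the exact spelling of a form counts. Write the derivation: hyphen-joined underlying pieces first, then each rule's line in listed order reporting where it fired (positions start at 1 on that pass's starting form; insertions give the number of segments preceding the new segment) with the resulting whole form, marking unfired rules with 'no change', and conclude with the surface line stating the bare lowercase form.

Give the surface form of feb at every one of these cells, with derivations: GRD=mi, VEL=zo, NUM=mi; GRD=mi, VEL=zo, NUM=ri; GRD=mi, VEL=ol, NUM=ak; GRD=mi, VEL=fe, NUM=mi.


cell GRD=mi, VEL=zo, NUM=mi:
underlying: feb-ki-ut-em
1. a, u -> 0 / V _: fires at position(s) 6: febkitem
2. 0 -> i / C _ C: inserts after position(s) 3: febikitem
surface: febikitem

cell GRD=mi, VEL=zo, NUM=ri:
underlying: feb-ni-ut-em
1. a, u -> 0 / V _: fires at position(s) 6: febnitem
2. 0 -> i / C _ C: inserts after position(s) 3: febinitem
surface: febinitem

cell GRD=mi, VEL=ol, NUM=ak:
underlying: feb-ak-da-em
1. a, u -> 0 / V _: no change
2. 0 -> i / C _ C: inserts after position(s) 5: febakidaem
surface: febakidaem

cell GRD=mi, VEL=fe, NUM=mi:
underlying: feb-ki-o-em
1. a, u -> 0 / V _: no change
2. 0 -> i / C _ C: inserts after position(s) 3: febikioem
surface: febikioem


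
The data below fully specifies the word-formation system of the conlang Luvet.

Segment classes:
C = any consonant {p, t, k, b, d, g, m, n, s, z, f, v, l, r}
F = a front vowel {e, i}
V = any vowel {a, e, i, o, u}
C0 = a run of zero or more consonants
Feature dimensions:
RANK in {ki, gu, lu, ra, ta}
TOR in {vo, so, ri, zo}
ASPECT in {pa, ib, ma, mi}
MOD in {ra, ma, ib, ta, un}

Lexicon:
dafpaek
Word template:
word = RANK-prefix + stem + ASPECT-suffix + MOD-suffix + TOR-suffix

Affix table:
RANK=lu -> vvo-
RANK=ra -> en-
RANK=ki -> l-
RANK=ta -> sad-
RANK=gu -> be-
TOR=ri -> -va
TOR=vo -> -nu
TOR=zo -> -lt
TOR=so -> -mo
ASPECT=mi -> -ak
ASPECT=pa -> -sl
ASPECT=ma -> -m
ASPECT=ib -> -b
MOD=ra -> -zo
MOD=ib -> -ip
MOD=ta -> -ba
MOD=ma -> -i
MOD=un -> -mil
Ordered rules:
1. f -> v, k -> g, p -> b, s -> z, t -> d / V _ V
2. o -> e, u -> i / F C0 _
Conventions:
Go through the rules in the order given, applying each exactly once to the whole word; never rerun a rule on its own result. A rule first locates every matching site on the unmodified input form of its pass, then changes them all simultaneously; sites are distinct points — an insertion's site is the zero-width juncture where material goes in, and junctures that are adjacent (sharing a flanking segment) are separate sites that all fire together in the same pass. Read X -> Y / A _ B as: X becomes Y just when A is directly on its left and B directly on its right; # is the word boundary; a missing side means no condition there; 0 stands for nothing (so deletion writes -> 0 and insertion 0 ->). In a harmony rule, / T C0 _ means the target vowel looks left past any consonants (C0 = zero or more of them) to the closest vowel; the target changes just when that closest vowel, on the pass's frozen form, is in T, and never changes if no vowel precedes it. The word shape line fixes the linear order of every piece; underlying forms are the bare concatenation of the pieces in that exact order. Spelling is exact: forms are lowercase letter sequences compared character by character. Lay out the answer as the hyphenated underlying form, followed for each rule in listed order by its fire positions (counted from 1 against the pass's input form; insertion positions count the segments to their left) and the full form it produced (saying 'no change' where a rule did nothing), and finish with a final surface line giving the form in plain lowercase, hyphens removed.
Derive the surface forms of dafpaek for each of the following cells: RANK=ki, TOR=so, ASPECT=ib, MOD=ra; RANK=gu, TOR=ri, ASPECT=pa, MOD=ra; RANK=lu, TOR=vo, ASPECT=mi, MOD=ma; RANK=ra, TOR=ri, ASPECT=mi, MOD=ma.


cell RANK=ki, TOR=so, ASPECT=ib, MOD=ra:
underlying: l-dafpaek-b-zo-mo
1. f -> v, k -> g, p -> b, s -> z, t -> d / V _ V: no change
2. o -> e, u -> i / F C0 _: fires at position(s) 11: ldafpaekbzemo
surface: ldafpaekbzemo

cell RANK=gu, TOR=ri, ASPECT=pa, MOD=ra:
underlying: be-dafpaek-sl-zo-va
1. f -> v, k -> g, p -> b, s -> z, t -> d / V _ V: no change
2. o -> e, u -> i / F C0 _: fires at position(s) 13: bedafpaekslzeva
surface: bedafpaekslzeva

cell RANK=lu, TOR=vo, ASPECT=mi, MOD=ma:
underlying: vvo-dafpaek-ak-i-nu
1. f -> v, k -> g, p -> b, s -> z, t -> d / V _ V: fires at position(s) 10, 12: vvodafpaegaginu
2. o -> e, u -> i / F C0 _: fires at position(s) 15: vvodafpaegagini
surface: vvodafpaegagini

cell RANK=ra, TOR=ri, ASPECT=mi, MOD=ma:
underlying: en-dafpaek-ak-i-va
1. f -> v, k -> g, p -> b, s -> z, t -> d / V _ V: fires at position(s) 9, 11: endafpaegagiva
2. o -> e, u -> i / F C0 _: no change
surface: endafpaegagiva


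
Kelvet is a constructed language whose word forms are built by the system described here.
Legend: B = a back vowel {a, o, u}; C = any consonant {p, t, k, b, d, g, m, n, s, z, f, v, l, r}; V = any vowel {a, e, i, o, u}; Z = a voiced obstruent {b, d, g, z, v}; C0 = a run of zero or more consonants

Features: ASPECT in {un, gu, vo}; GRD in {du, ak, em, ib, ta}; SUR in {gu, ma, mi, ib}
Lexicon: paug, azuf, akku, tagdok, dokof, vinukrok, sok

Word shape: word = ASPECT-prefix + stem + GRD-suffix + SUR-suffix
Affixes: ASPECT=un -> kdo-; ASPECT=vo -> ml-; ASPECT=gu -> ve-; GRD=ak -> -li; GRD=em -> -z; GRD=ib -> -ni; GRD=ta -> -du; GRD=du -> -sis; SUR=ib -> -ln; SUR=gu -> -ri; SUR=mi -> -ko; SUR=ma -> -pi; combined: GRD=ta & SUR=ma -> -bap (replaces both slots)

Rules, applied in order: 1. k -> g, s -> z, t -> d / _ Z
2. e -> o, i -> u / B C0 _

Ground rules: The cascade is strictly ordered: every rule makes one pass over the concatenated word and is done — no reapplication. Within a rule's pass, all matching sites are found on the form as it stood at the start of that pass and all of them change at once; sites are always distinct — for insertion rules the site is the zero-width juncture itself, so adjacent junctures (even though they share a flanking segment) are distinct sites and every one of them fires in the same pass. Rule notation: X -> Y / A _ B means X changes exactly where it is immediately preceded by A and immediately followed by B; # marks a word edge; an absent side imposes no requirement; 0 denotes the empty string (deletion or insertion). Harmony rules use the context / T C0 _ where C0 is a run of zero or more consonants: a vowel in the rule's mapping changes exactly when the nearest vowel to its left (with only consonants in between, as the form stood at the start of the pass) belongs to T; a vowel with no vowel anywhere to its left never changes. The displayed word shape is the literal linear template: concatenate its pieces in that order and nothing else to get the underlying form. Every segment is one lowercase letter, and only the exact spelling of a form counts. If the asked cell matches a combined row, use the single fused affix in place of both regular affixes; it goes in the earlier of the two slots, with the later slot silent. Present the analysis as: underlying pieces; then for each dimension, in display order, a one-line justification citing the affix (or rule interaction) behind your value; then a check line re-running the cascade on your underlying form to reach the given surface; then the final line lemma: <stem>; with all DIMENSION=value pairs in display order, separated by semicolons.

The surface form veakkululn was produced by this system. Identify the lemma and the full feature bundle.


underlying: ve-akku-li-ln
ASPECT=gu - signalled by the affix ve-
GRD=ak - signalled by the affix -li
SUR=ib - signalled by the affix -ln
check: veakkuliln -> veakkuliln -> veakkululn
lemma: akku; ASPECT=gu; GRD=ak; SUR=ib
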